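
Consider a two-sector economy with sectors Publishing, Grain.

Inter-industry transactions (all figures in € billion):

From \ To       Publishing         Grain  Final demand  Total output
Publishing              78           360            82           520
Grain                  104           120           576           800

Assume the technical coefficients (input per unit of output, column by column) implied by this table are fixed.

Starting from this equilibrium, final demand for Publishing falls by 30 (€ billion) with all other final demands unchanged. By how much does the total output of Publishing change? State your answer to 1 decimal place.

Technical coefficients a_ij = z_ij / X_j:
  a_PP = 78/520 = 0.15, a_GP = 104/520 = 0.20
  a_PG = 360/800 = 0.45, a_GG = 120/800 = 0.15
I − A =
  [   0.85    -0.45]
  [  -0.20     0.85]
det(I−A) = (0.85)(0.85) − (-0.45)(-0.20) = 0.6325
adj(I−A) = [[0.85, 0.45], [0.20, 0.85]]
(I − A)⁻¹ = adj(I−A) / det(I−A) ≈
  [   1.3439     0.7115]
  [   0.3162     1.3439]
Δx = (I − A)⁻¹ Δd with Δd having -30 in the Publishing component and 0 elsewhere.
So Δx_P = L_PP · (-30), where L_PP = adj(I−A)_PP / det(I−A) = 0.85 / 0.6325.
Δx_P = 0.85 × (-30) / 0.6325 = -25.50 / 0.6325 ≈ -40.3.

Δx_P = -40.3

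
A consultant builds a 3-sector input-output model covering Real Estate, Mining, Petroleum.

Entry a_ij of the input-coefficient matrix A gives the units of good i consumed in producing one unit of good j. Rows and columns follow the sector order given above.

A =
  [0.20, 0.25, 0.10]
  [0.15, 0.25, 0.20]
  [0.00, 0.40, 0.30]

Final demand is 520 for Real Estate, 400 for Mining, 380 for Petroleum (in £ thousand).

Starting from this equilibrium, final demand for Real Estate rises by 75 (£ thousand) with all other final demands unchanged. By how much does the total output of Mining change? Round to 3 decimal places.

Δx_2 = 24.324

I − A =
  [   0.80    -0.25    -0.10]
  [  -0.15     0.75    -0.20]
  [   0.00    -0.40     0.70]
Cofactors of I−A, C_ij = (−1)^(i+j)·(minor ij) (rows/columns in the sector order above):
  C_11 = (0.75)(0.70) − (-0.20)(-0.40) = 0.4450
  C_12 = −[(-0.15)(0.70) − (-0.20)(0.00)] = 0.1050
  C_13 = (-0.15)(-0.40) − (0.75)(0.00) = 0.0600
  C_21 = −[(-0.25)(0.70) − (-0.10)(-0.40)] = 0.2150
  C_22 = (0.80)(0.70) − (-0.10)(0.00) = 0.5600
  C_23 = −[(0.80)(-0.40) − (-0.25)(0.00)] = 0.3200
  C_31 = (-0.25)(-0.20) − (-0.10)(0.75) = 0.1250
  C_32 = −[(0.80)(-0.20) − (-0.10)(-0.15)] = 0.1750
  C_33 = (0.80)(0.75) − (-0.25)(-0.15) = 0.5625
det(I−A) = Σ_j (I−A)_1j·C_1j = (0.80)(0.4450) + (-0.25)(0.1050) + (-0.10)(0.0600) = 0.32375
adj(I−A) = Cᵀ =
  [ 0.4450   0.2150   0.1250]
  [ 0.1050   0.5600   0.1750]
  [ 0.0600   0.3200   0.5625]
(I − A)⁻¹ = adj(I−A) / det(I−A) ≈
  [   1.3745     0.6641     0.3861]
  [   0.3243     1.7297     0.5405]
  [   0.1853     0.9884     1.7375]
Δx = (I − A)⁻¹ Δd with Δd having +75 in the Real Estate component and 0 elsewhere.
So Δx_2 = L_21 · (+75), where L_21 = adj(I−A)_21 / det(I−A) = 0.1050 / 0.32375.
Δx_2 = 0.1050 × (+75) / 0.32375 = 7.875 / 0.32375 ≈ 24.324.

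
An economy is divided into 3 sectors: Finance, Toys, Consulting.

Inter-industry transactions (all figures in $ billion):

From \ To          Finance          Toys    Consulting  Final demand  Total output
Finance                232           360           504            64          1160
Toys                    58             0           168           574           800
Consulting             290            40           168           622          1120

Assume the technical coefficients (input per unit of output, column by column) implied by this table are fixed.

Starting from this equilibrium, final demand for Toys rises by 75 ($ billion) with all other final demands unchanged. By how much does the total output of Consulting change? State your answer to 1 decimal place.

Δx_3 = 21.8

Technical coefficients a_ij = z_ij / X_j:
  a_11 = 232/1160 = 0.20, a_21 = 58/1160 = 0.05, a_31 = 290/1160 = 0.25
  a_12 = 360/800 = 0.45, a_22 = 0/800 = 0.00, a_32 = 40/800 = 0.05
  a_13 = 504/1120 = 0.45, a_23 = 168/1120 = 0.15, a_33 = 168/1120 = 0.15
I − A =
  [   0.80    -0.45    -0.45]
  [  -0.05     1.00    -0.15]
  [  -0.25    -0.05     0.85]
Cofactors of I−A, C_ij = (−1)^(i+j)·(minor ij) (rows/columns in the sector order above):
  C_11 = (1.00)(0.85) − (-0.15)(-0.05) = 0.8425
  C_12 = −[(-0.05)(0.85) − (-0.15)(-0.25)] = 0.0800
  C_13 = (-0.05)(-0.05) − (1.00)(-0.25) = 0.2525
  C_21 = −[(-0.45)(0.85) − (-0.45)(-0.05)] = 0.4050
  C_22 = (0.80)(0.85) − (-0.45)(-0.25) = 0.5675
  C_23 = −[(0.80)(-0.05) − (-0.45)(-0.25)] = 0.1525
  C_31 = (-0.45)(-0.15) − (-0.45)(1.00) = 0.5175
  C_32 = −[(0.80)(-0.15) − (-0.45)(-0.05)] = 0.1425
  C_33 = (0.80)(1.00) − (-0.45)(-0.05) = 0.7775
det(I−A) = Σ_j (I−A)_1j·C_1j = (0.80)(0.8425) + (-0.45)(0.0800) + (-0.45)(0.2525) = 0.524375
adj(I−A) = Cᵀ =
  [ 0.8425   0.4050   0.5175]
  [ 0.0800   0.5675   0.1425]
  [ 0.2525   0.1525   0.7775]
(I − A)⁻¹ = adj(I−A) / det(I−A) ≈
  [   1.6067     0.7723     0.9869]
  [   0.1526     1.0822     0.2718]
  [   0.4815     0.2908     1.4827]
Δx = (I − A)⁻¹ Δd with Δd having +75 in the Toys component and 0 elsewhere.
So Δx_3 = L_32 · (+75), where L_32 = adj(I−A)_32 / det(I−A) = 0.1525 / 0.524375.
Δx_3 = 0.1525 × (+75) / 0.524375 = 11.4375 / 0.524375 ≈ 21.8.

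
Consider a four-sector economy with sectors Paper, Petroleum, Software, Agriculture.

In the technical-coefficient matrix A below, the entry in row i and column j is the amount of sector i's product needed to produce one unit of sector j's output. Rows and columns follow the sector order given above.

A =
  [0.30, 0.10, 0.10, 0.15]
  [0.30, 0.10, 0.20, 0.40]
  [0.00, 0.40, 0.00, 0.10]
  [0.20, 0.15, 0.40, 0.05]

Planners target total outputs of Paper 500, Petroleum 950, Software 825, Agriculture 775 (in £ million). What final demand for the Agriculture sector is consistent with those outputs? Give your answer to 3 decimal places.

d_4 = 163.750

I − A =
  [   0.70    -0.10    -0.10    -0.15]
  [  -0.30     0.90    -0.20    -0.40]
  [   0.00    -0.40     1.00    -0.10]
  [  -0.20    -0.15    -0.40     0.95]
d = (I − A) x:
  d_1 = (+0.70)·500 + (-0.10)·950 + (-0.10)·825 + (-0.15)·775 = 56.250
  d_2 = (-0.30)·500 + (+0.90)·950 + (-0.20)·825 + (-0.40)·775 = 230.000
  d_3 = (+0.00)·500 + (-0.40)·950 + (+1.00)·825 + (-0.10)·775 = 367.500
  d_4 = (-0.20)·500 + (-0.15)·950 + (-0.40)·825 + (+0.95)·775 = 163.750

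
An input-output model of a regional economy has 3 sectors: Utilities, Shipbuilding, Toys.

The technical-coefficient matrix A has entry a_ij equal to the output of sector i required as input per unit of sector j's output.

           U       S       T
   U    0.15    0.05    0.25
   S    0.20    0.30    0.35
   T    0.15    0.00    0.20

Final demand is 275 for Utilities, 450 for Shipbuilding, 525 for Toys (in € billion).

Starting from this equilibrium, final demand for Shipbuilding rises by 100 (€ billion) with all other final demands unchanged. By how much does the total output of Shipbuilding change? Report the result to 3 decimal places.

Δx_S = 146.314

I − A =
  [   0.85    -0.05    -0.25]
  [  -0.20     0.70    -0.35]
  [  -0.15     0.00     0.80]
Cofactors of I−A, C_ij = (−1)^(i+j)·(minor ij) (rows/columns in the sector order above):
  C_11 = (0.70)(0.80) − (-0.35)(0.00) = 0.5600
  C_12 = −[(-0.20)(0.80) − (-0.35)(-0.15)] = 0.2125
  C_13 = (-0.20)(0.00) − (0.70)(-0.15) = 0.1050
  C_21 = −[(-0.05)(0.80) − (-0.25)(0.00)] = 0.0400
  C_22 = (0.85)(0.80) − (-0.25)(-0.15) = 0.6425
  C_23 = −[(0.85)(0.00) − (-0.05)(-0.15)] = 0.0075
  C_31 = (-0.05)(-0.35) − (-0.25)(0.70) = 0.1925
  C_32 = −[(0.85)(-0.35) − (-0.25)(-0.20)] = 0.3475
  C_33 = (0.85)(0.70) − (-0.05)(-0.20) = 0.5850
det(I−A) = Σ_j (I−A)_1j·C_1j = (0.85)(0.5600) + (-0.05)(0.2125) + (-0.25)(0.1050) = 0.439125
adj(I−A) = Cᵀ =
  [ 0.5600   0.0400   0.1925]
  [ 0.2125   0.6425   0.3475]
  [ 0.1050   0.0075   0.5850]
(I − A)⁻¹ = adj(I−A) / det(I−A) ≈
  [   1.2753     0.0911     0.4384]
  [   0.4839     1.4631     0.7913]
  [   0.2391     0.0171     1.3322]
Δx = (I − A)⁻¹ Δd with Δd having +100 in the Shipbuilding component and 0 elsewhere.
So Δx_S = L_SS · (+100), where L_SS = adj(I−A)_SS / det(I−A) = 0.6425 / 0.439125.
Δx_S = 0.6425 × (+100) / 0.439125 = 64.25 / 0.439125 ≈ 146.314.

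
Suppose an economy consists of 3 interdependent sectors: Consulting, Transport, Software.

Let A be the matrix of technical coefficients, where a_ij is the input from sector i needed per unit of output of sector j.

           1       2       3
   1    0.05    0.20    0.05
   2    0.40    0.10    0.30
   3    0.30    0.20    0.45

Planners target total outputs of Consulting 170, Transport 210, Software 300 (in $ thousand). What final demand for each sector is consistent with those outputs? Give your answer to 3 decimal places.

I − A =
  [   0.95    -0.20    -0.05]
  [  -0.40     0.90    -0.30]
  [  -0.30    -0.20     0.55]
d = (I − A) x:
  d_1 = (+0.95)·170 + (-0.20)·210 + (-0.05)·300 = 104.500
  d_2 = (-0.40)·170 + (+0.90)·210 + (-0.30)·300 = 31.000
  d_3 = (-0.30)·170 + (-0.20)·210 + (+0.55)·300 = 72.000

d_1 = 104.500, d_2 = 31.000, d_3 = 72.000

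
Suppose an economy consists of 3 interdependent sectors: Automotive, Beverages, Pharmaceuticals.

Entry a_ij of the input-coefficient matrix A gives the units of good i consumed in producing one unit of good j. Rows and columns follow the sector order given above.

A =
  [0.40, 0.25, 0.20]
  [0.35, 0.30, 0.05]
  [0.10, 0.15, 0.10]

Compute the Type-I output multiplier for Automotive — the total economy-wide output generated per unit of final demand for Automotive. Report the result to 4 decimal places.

m_1 = 3.9591

I − A =
  [   0.60    -0.25    -0.20]
  [  -0.35     0.70    -0.05]
  [  -0.10    -0.15     0.90]
Cofactors of I−A, C_ij = (−1)^(i+j)·(minor ij) (rows/columns in the sector order above):
  C_11 = (0.70)(0.90) − (-0.05)(-0.15) = 0.6225
  C_12 = −[(-0.35)(0.90) − (-0.05)(-0.10)] = 0.3200
  C_13 = (-0.35)(-0.15) − (0.70)(-0.10) = 0.1225
  C_21 = −[(-0.25)(0.90) − (-0.20)(-0.15)] = 0.2550
  C_22 = (0.60)(0.90) − (-0.20)(-0.10) = 0.5200
  C_23 = −[(0.60)(-0.15) − (-0.25)(-0.10)] = 0.1150
  C_31 = (-0.25)(-0.05) − (-0.20)(0.70) = 0.1525
  C_32 = −[(0.60)(-0.05) − (-0.20)(-0.35)] = 0.1000
  C_33 = (0.60)(0.70) − (-0.25)(-0.35) = 0.3325
det(I−A) = Σ_j (I−A)_1j·C_1j = (0.60)(0.6225) + (-0.25)(0.3200) + (-0.20)(0.1225) = 0.2690
adj(I−A) = Cᵀ =
  [ 0.6225   0.2550   0.1525]
  [ 0.3200   0.5200   0.1000]
  [ 0.1225   0.1150   0.3325]
(I − A)⁻¹ = adj(I−A) / det(I−A) ≈
  [   2.31413     0.94796     0.56691]
  [   1.18959     1.93309     0.37175]
  [   0.45539     0.42751     1.23606]
The output multiplier for sector j is the column-j sum of the Leontief inverse (I − A)⁻¹ = adj(I−A) / det(I−A).
Column 1 of adj(I−A): (0.6225, 0.3200, 0.1225); det(I−A) = 0.2690.
m_1 = (0.6225 + 0.3200 + 0.1225) / 0.2690 = 1.065 / 0.2690 ≈ 3.9591.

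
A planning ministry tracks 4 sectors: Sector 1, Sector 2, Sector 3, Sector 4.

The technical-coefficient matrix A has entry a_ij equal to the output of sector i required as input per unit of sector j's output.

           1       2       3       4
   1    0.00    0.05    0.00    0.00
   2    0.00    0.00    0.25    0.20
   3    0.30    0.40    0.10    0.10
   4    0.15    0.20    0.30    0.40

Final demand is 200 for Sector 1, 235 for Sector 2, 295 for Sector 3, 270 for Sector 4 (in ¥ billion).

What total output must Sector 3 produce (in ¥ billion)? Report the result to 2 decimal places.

I − A =
  [   1.00    -0.05     0.00     0.00]
  [   0.00     1.00    -0.25    -0.20]
  [  -0.30    -0.40     0.90    -0.10]
  [  -0.15    -0.20    -0.30     0.60]
Compute the cofactors C_ij = (−1)^(i+j)·(3×3 minor ij) of I−A; the adjugate is their transpose:
adj(I−A) = Cᵀ =
  [ 0.385000   0.025500   0.010500   0.010250]
  [ 0.093750   0.510000   0.210000   0.205000]
  [ 0.195000   0.269750   0.558500   0.183000]
  [ 0.225000   0.311250   0.351875   0.796250]
det(I−A) = Σ_j (I−A)_1j·C_1j = (1.00)(0.385000) + (-0.05)(0.093750) + (0.00)(0.195000) + (0.00)(0.225000) = 0.3803125
(I − A)⁻¹ = adj(I−A) / det(I−A) ≈
  [   1.0123     0.0671     0.0276     0.0270]
  [   0.2465     1.3410     0.5522     0.5390]
  [   0.5127     0.7093     1.4685     0.4812]
  [   0.5916     0.8184     0.9252     2.0937]
x = (I − A)⁻¹ d = adj(I−A)·d / det(I−A), with det(I−A) = 0.3803125:
  x_1 = (0.385000·200 + 0.025500·235 + 0.010500·295 + 0.010250·270) / 0.3803125 = 88.8575 / 0.3803125 ≈ 233.64
  x_2 = (0.093750·200 + 0.510000·235 + 0.210000·295 + 0.205000·270) / 0.3803125 = 255.90 / 0.3803125 ≈ 672.87
  x_3 = (0.195000·200 + 0.269750·235 + 0.558500·295 + 0.183000·270) / 0.3803125 = 316.55875 / 0.3803125 ≈ 832.36
  x_4 = (0.225000·200 + 0.311250·235 + 0.351875·295 + 0.796250·270) / 0.3803125 = 436.934375 / 0.3803125 ≈ 1148.88

x_3 = 832.36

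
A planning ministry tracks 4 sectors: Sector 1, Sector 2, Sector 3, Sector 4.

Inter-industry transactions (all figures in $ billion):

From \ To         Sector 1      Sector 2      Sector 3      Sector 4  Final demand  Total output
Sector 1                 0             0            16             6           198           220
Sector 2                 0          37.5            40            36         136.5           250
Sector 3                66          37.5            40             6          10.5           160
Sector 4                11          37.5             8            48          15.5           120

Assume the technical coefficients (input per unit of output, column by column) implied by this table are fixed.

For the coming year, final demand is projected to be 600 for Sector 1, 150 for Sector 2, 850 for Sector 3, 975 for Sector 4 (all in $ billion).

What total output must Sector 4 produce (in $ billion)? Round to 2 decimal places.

x_4 = 2250.11

Technical coefficients a_ij = z_ij / X_j:
  a_11 = 0/220 = 0.00, a_21 = 0/220 = 0.00, a_31 = 66/220 = 0.30, a_41 = 11/220 = 0.05
  a_12 = 0/250 = 0.00, a_22 = 37.5/250 = 0.15, a_32 = 37.5/250 = 0.15, a_42 = 37.5/250 = 0.15
  a_13 = 16/160 = 0.10, a_23 = 40/160 = 0.25, a_33 = 40/160 = 0.25, a_43 = 8/160 = 0.05
  a_14 = 6/120 = 0.05, a_24 = 36/120 = 0.30, a_34 = 6/120 = 0.05, a_44 = 48/120 = 0.40
I − A =
  [   1.00     0.00    -0.10    -0.05]
  [   0.00     0.85    -0.25    -0.30]
  [  -0.30    -0.15     0.75    -0.05]
  [  -0.05    -0.15    -0.05     0.60]
Compute the cofactors C_ij = (−1)^(i+j)·(3×3 minor ij) of I−A; the adjugate is their transpose:
adj(I−A) = Cᵀ =
  [ 0.320000   0.015750   0.050500   0.038750]
  [ 0.061375   0.426625   0.165875   0.232250]
  [ 0.143875   0.099375   0.462875   0.100250]
  [ 0.054000   0.116250   0.084250   0.574500]
det(I−A) = Σ_j (I−A)_1j·C_1j = (1.00)(0.320000) + (0.00)(0.061375) + (-0.10)(0.143875) + (-0.05)(0.054000) = 0.3029125
(I − A)⁻¹ = adj(I−A) / det(I−A) ≈
  [   1.0564     0.0520     0.1667     0.1279]
  [   0.2026     1.4084     0.5476     0.7667]
  [   0.4750     0.3281     1.5281     0.3310]
  [   0.1783     0.3838     0.2781     1.8966]
x = (I − A)⁻¹ d = adj(I−A)·d / det(I−A), with det(I−A) = 0.3029125:
  x_1 = (0.320000·600 + 0.015750·150 + 0.050500·850 + 0.038750·975) / 0.3029125 = 275.06875 / 0.3029125 ≈ 908.08
  x_2 = (0.061375·600 + 0.426625·150 + 0.165875·850 + 0.232250·975) / 0.3029125 = 468.25625 / 0.3029125 ≈ 1545.85
  x_3 = (0.143875·600 + 0.099375·150 + 0.462875·850 + 0.100250·975) / 0.3029125 = 592.41875 / 0.3029125 ≈ 1955.74
  x_4 = (0.054000·600 + 0.116250·150 + 0.084250·850 + 0.574500·975) / 0.3029125 = 681.5875 / 0.3029125 ≈ 2250.11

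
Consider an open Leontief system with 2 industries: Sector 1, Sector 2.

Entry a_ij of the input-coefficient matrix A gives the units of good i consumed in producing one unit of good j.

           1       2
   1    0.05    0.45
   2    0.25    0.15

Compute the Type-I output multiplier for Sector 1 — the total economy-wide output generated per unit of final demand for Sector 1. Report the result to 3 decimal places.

I − A =
  [   0.95    -0.45]
  [  -0.25     0.85]
det(I−A) = (0.95)(0.85) − (-0.45)(-0.25) = 0.6950
adj(I−A) = [[0.85, 0.45], [0.25, 0.95]]
(I − A)⁻¹ = adj(I−A) / det(I−A) ≈
  [   1.2230     0.6475]
  [   0.3597     1.3669]
The output multiplier for sector j is the column-j sum of the Leontief inverse (I − A)⁻¹ = adj(I−A) / det(I−A).
Column 1 of adj(I−A): (0.85, 0.25); det(I−A) = 0.6950.
m_1 = (0.85 + 0.25) / 0.6950 = 1.10 / 0.6950 ≈ 1.583.

m_1 = 1.583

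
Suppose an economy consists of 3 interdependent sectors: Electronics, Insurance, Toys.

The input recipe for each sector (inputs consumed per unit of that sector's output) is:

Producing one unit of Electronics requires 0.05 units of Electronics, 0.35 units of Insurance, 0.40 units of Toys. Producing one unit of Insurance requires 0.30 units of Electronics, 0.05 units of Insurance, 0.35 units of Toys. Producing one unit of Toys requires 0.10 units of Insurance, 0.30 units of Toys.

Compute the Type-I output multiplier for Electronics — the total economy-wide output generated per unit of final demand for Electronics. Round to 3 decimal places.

I − A =
  [   0.95    -0.30     0.00]
  [  -0.35     0.95    -0.10]
  [  -0.40    -0.35     0.70]
Cofactors of I−A, C_ij = (−1)^(i+j)·(minor ij) (rows/columns in the sector order above):
  C_11 = (0.95)(0.70) − (-0.10)(-0.35) = 0.6300
  C_12 = −[(-0.35)(0.70) − (-0.10)(-0.40)] = 0.2850
  C_13 = (-0.35)(-0.35) − (0.95)(-0.40) = 0.5025
  C_21 = −[(-0.30)(0.70) − (0.00)(-0.35)] = 0.2100
  C_22 = (0.95)(0.70) − (0.00)(-0.40) = 0.6650
  C_23 = −[(0.95)(-0.35) − (-0.30)(-0.40)] = 0.4525
  C_31 = (-0.30)(-0.10) − (0.00)(0.95) = 0.0300
  C_32 = −[(0.95)(-0.10) − (0.00)(-0.35)] = 0.0950
  C_33 = (0.95)(0.95) − (-0.30)(-0.35) = 0.7975
det(I−A) = Σ_j (I−A)_1j·C_1j = (0.95)(0.6300) + (-0.30)(0.2850) + (0.00)(0.5025) = 0.5130
adj(I−A) = Cᵀ =
  [ 0.6300   0.2100   0.0300]
  [ 0.2850   0.6650   0.0950]
  [ 0.5025   0.4525   0.7975]
(I − A)⁻¹ = adj(I−A) / det(I−A) ≈
  [   1.2281     0.4094     0.0585]
  [   0.5556     1.2963     0.1852]
  [   0.9795     0.8821     1.5546]
The output multiplier for sector j is the column-j sum of the Leontief inverse (I − A)⁻¹ = adj(I−A) / det(I−A).
Column 1 of adj(I−A): (0.6300, 0.2850, 0.5025); det(I−A) = 0.5130.
m_1 = (0.6300 + 0.2850 + 0.5025) / 0.5130 = 1.4175 / 0.5130 ≈ 2.763.

m_1 = 2.763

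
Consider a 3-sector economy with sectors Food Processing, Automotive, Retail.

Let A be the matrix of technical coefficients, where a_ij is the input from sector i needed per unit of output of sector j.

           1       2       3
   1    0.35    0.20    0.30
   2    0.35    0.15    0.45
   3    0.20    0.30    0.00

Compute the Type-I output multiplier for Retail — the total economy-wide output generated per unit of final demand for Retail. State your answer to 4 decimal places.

m_3 = 4.1631

I − A =
  [   0.65    -0.20    -0.30]
  [  -0.35     0.85    -0.45]
  [  -0.20    -0.30     1.00]
Cofactors of I−A, C_ij = (−1)^(i+j)·(minor ij) (rows/columns in the sector order above):
  C_11 = (0.85)(1.00) − (-0.45)(-0.30) = 0.7150
  C_12 = −[(-0.35)(1.00) − (-0.45)(-0.20)] = 0.4400
  C_13 = (-0.35)(-0.30) − (0.85)(-0.20) = 0.2750
  C_21 = −[(-0.20)(1.00) − (-0.30)(-0.30)] = 0.2900
  C_22 = (0.65)(1.00) − (-0.30)(-0.20) = 0.5900
  C_23 = −[(0.65)(-0.30) − (-0.20)(-0.20)] = 0.2350
  C_31 = (-0.20)(-0.45) − (-0.30)(0.85) = 0.3450
  C_32 = −[(0.65)(-0.45) − (-0.30)(-0.35)] = 0.3975
  C_33 = (0.65)(0.85) − (-0.20)(-0.35) = 0.4825
det(I−A) = Σ_j (I−A)_1j·C_1j = (0.65)(0.7150) + (-0.20)(0.4400) + (-0.30)(0.2750) = 0.29425
adj(I−A) = Cᵀ =
  [ 0.7150   0.2900   0.3450]
  [ 0.4400   0.5900   0.3975]
  [ 0.2750   0.2350   0.4825]
(I − A)⁻¹ = adj(I−A) / det(I−A) ≈
  [   2.42991     0.98556     1.17247]
  [   1.49533     2.00510     1.35089]
  [   0.93458     0.79864     1.63976]
The output multiplier for sector j is the column-j sum of the Leontief inverse (I − A)⁻¹ = adj(I−A) / det(I−A).
Column 3 of adj(I−A): (0.3450, 0.3975, 0.4825); det(I−A) = 0.29425.
m_3 = (0.3450 + 0.3975 + 0.4825) / 0.29425 = 1.225 / 0.29425 ≈ 4.1631.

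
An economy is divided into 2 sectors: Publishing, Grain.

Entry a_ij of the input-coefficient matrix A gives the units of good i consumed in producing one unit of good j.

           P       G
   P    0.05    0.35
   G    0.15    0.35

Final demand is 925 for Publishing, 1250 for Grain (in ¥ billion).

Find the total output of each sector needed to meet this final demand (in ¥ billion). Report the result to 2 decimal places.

I − A =
  [   0.95    -0.35]
  [  -0.15     0.65]
det(I−A) = (0.95)(0.65) − (-0.35)(-0.15) = 0.5650
adj(I−A) = [[0.65, 0.35], [0.15, 0.95]]
(I − A)⁻¹ = adj(I−A) / det(I−A) ≈
  [   1.1504     0.6195]
  [   0.2655     1.6814]
x = (I − A)⁻¹ d = adj(I−A)·d / det(I−A), with det(I−A) = 0.5650:
  x_P = (0.65·925 + 0.35·1250) / 0.5650 = 1038.75 / 0.5650 ≈ 1838.50
  x_G = (0.15·925 + 0.95·1250) / 0.5650 = 1326.25 / 0.5650 ≈ 2347.35

x_P = 1838.50, x_G = 2347.35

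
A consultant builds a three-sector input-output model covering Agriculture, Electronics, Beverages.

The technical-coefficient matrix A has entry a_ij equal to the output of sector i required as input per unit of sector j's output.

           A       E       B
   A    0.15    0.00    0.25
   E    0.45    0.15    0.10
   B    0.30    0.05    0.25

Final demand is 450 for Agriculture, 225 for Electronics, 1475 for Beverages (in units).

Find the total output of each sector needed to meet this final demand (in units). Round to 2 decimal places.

I − A =
  [   0.85     0.00    -0.25]
  [  -0.45     0.85    -0.10]
  [  -0.30    -0.05     0.75]
Cofactors of I−A, C_ij = (−1)^(i+j)·(minor ij) (rows/columns in the sector order above):
  C_11 = (0.85)(0.75) − (-0.10)(-0.05) = 0.6325
  C_12 = −[(-0.45)(0.75) − (-0.10)(-0.30)] = 0.3675
  C_13 = (-0.45)(-0.05) − (0.85)(-0.30) = 0.2775
  C_21 = −[(0.00)(0.75) − (-0.25)(-0.05)] = 0.0125
  C_22 = (0.85)(0.75) − (-0.25)(-0.30) = 0.5625
  C_23 = −[(0.85)(-0.05) − (0.00)(-0.30)] = 0.0425
  C_31 = (0.00)(-0.10) − (-0.25)(0.85) = 0.2125
  C_32 = −[(0.85)(-0.10) − (-0.25)(-0.45)] = 0.1975
  C_33 = (0.85)(0.85) − (0.00)(-0.45) = 0.7225
det(I−A) = Σ_j (I−A)_1j·C_1j = (0.85)(0.6325) + (0.00)(0.3675) + (-0.25)(0.2775) = 0.46825
adj(I−A) = Cᵀ =
  [ 0.6325   0.0125   0.2125]
  [ 0.3675   0.5625   0.1975]
  [ 0.2775   0.0425   0.7225]
(I − A)⁻¹ = adj(I−A) / det(I−A) ≈
  [   1.3508     0.0267     0.4538]
  [   0.7848     1.2013     0.4218]
  [   0.5926     0.0908     1.5430]
x = (I − A)⁻¹ d = adj(I−A)·d / det(I−A), with det(I−A) = 0.46825:
  x_A = (0.6325·450 + 0.0125·225 + 0.2125·1475) / 0.46825 = 600.875 / 0.46825 ≈ 1283.24
  x_E = (0.3675·450 + 0.5625·225 + 0.1975·1475) / 0.46825 = 583.25 / 0.46825 ≈ 1245.60
  x_B = (0.2775·450 + 0.0425·225 + 0.7225·1475) / 0.46825 = 1200.125 / 0.46825 ≈ 2563.00

x_A = 1283.24, x_E = 1245.60, x_B = 2563.00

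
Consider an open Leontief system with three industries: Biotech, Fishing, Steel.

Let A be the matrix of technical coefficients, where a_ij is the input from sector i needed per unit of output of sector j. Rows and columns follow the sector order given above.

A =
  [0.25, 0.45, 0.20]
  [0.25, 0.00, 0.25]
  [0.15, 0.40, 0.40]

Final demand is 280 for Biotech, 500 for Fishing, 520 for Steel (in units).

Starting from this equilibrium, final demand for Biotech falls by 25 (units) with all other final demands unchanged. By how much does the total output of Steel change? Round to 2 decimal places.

I − A =
  [   0.75    -0.45    -0.20]
  [  -0.25     1.00    -0.25]
  [  -0.15    -0.40     0.60]
Cofactors of I−A, C_ij = (−1)^(i+j)·(minor ij) (rows/columns in the sector order above):
  C_11 = (1.00)(0.60) − (-0.25)(-0.40) = 0.5000
  C_12 = −[(-0.25)(0.60) − (-0.25)(-0.15)] = 0.1875
  C_13 = (-0.25)(-0.40) − (1.00)(-0.15) = 0.2500
  C_21 = −[(-0.45)(0.60) − (-0.20)(-0.40)] = 0.3500
  C_22 = (0.75)(0.60) − (-0.20)(-0.15) = 0.4200
  C_23 = −[(0.75)(-0.40) − (-0.45)(-0.15)] = 0.3675
  C_31 = (-0.45)(-0.25) − (-0.20)(1.00) = 0.3125
  C_32 = −[(0.75)(-0.25) − (-0.20)(-0.25)] = 0.2375
  C_33 = (0.75)(1.00) − (-0.45)(-0.25) = 0.6375
det(I−A) = Σ_j (I−A)_1j·C_1j = (0.75)(0.5000) + (-0.45)(0.1875) + (-0.20)(0.2500) = 0.240625
adj(I−A) = Cᵀ =
  [ 0.5000   0.3500   0.3125]
  [ 0.1875   0.4200   0.2375]
  [ 0.2500   0.3675   0.6375]
(I − A)⁻¹ = adj(I−A) / det(I−A) ≈
  [   2.0779     1.4545     1.2987]
  [   0.7792     1.7455     0.9870]
  [   1.0390     1.5273     2.6494]
Δx = (I − A)⁻¹ Δd with Δd having -25 in the Biotech component and 0 elsewhere.
So Δx_3 = L_31 · (-25), where L_31 = adj(I−A)_31 / det(I−A) = 0.2500 / 0.240625.
Δx_3 = 0.2500 × (-25) / 0.240625 = -6.25 / 0.240625 ≈ -25.97.

Δx_3 = -25.97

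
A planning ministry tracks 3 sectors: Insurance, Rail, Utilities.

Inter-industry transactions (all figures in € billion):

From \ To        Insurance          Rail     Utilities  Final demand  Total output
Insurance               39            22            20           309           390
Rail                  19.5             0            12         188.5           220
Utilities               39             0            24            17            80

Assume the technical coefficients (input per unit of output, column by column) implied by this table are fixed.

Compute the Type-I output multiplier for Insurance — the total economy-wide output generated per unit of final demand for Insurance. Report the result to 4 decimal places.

Technical coefficients a_ij = z_ij / X_j:
  a_11 = 39/390 = 0.10, a_21 = 19.5/390 = 0.05, a_31 = 39/390 = 0.10
  a_12 = 22/220 = 0.10, a_22 = 0/220 = 0.00, a_32 = 0/220 = 0.00
  a_13 = 20/80 = 0.25, a_23 = 12/80 = 0.15, a_33 = 24/80 = 0.30
I − A =
  [   0.90    -0.10    -0.25]
  [  -0.05     1.00    -0.15]
  [  -0.10     0.00     0.70]
Cofactors of I−A, C_ij = (−1)^(i+j)·(minor ij) (rows/columns in the sector order above):
  C_11 = (1.00)(0.70) − (-0.15)(0.00) = 0.7000
  C_12 = −[(-0.05)(0.70) − (-0.15)(-0.10)] = 0.0500
  C_13 = (-0.05)(0.00) − (1.00)(-0.10) = 0.1000
  C_21 = −[(-0.10)(0.70) − (-0.25)(0.00)] = 0.0700
  C_22 = (0.90)(0.70) − (-0.25)(-0.10) = 0.6050
  C_23 = −[(0.90)(0.00) − (-0.10)(-0.10)] = 0.0100
  C_31 = (-0.10)(-0.15) − (-0.25)(1.00) = 0.2650
  C_32 = −[(0.90)(-0.15) − (-0.25)(-0.05)] = 0.1475
  C_33 = (0.90)(1.00) − (-0.10)(-0.05) = 0.8950
det(I−A) = Σ_j (I−A)_1j·C_1j = (0.90)(0.7000) + (-0.10)(0.0500) + (-0.25)(0.1000) = 0.6000
adj(I−A) = Cᵀ =
  [ 0.7000   0.0700   0.2650]
  [ 0.0500   0.6050   0.1475]
  [ 0.1000   0.0100   0.8950]
(I − A)⁻¹ = adj(I−A) / det(I−A) ≈
  [   1.16667     0.11667     0.44167]
  [   0.08333     1.00833     0.24583]
  [   0.16667     0.01667     1.49167]
The output multiplier for sector j is the column-j sum of the Leontief inverse (I − A)⁻¹ = adj(I−A) / det(I−A).
Column 1 of adj(I−A): (0.7000, 0.0500, 0.1000); det(I−A) = 0.6000.
m_1 = (0.7000 + 0.0500 + 0.1000) / 0.6000 = 0.85 / 0.6000 ≈ 1.4167.

m_1 = 1.4167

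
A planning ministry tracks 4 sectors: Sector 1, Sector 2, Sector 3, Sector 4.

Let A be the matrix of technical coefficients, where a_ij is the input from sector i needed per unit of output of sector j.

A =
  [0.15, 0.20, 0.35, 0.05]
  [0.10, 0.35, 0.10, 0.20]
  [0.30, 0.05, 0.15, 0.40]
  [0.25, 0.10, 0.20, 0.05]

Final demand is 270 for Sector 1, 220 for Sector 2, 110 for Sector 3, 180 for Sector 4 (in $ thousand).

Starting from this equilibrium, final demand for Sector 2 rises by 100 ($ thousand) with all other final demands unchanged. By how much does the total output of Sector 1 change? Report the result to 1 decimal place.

I − A =
  [   0.85    -0.20    -0.35    -0.05]
  [  -0.10     0.65    -0.10    -0.20]
  [  -0.30    -0.05     0.85    -0.40]
  [  -0.25    -0.10    -0.20     0.95]
Compute the cofactors C_ij = (−1)^(i+j)·(3×3 minor ij) of I−A; the adjugate is their transpose:
adj(I−A) = Cᵀ =
  [ 0.445125   0.180875   0.243125   0.163875]
  [ 0.165750   0.470000   0.165250   0.177250]
  [ 0.255500   0.152250   0.470250   0.243500]
  [ 0.188375   0.129125   0.180375   0.372375]
det(I−A) = Σ_j (I−A)_1j·C_1j = (0.85)(0.445125) + (-0.20)(0.165750) + (-0.35)(0.255500) + (-0.05)(0.188375) = 0.2463625
(I − A)⁻¹ = adj(I−A) / det(I−A) ≈
  [   1.8068     0.7342     0.9869     0.6652]
  [   0.6728     1.9078     0.6708     0.7195]
  [   1.0371     0.6180     1.9088     0.9884]
  [   0.7646     0.5241     0.7322     1.5115]
Δx = (I − A)⁻¹ Δd with Δd having +100 in the Sector 2 component and 0 elsewhere.
So Δx_1 = L_12 · (+100), where L_12 = adj(I−A)_12 / det(I−A) = 0.180875 / 0.2463625.
Δx_1 = 0.180875 × (+100) / 0.2463625 = 18.0875 / 0.2463625 ≈ 73.4.

Δx_1 = 73.4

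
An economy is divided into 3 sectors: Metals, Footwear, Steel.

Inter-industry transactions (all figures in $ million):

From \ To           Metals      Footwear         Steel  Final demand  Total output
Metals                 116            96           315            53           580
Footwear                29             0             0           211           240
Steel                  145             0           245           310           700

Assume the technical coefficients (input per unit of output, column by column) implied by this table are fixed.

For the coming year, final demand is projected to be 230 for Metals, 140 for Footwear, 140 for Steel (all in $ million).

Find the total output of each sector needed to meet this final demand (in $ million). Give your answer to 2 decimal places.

x_M = 630.93, x_F = 171.55, x_S = 458.05

Technical coefficients a_ij = z_ij / X_j:
  a_MM = 116/580 = 0.20, a_FM = 29/580 = 0.05, a_SM = 145/580 = 0.25
  a_MF = 96/240 = 0.40, a_FF = 0/240 = 0.00, a_SF = 0/240 = 0.00
  a_MS = 315/700 = 0.45, a_FS = 0/700 = 0.00, a_SS = 245/700 = 0.35
I − A =
  [   0.80    -0.40    -0.45]
  [  -0.05     1.00     0.00]
  [  -0.25     0.00     0.65]
Cofactors of I−A, C_ij = (−1)^(i+j)·(minor ij) (rows/columns in the sector order above):
  C_11 = (1.00)(0.65) − (0.00)(0.00) = 0.6500
  C_12 = −[(-0.05)(0.65) − (0.00)(-0.25)] = 0.0325
  C_13 = (-0.05)(0.00) − (1.00)(-0.25) = 0.2500
  C_21 = −[(-0.40)(0.65) − (-0.45)(0.00)] = 0.2600
  C_22 = (0.80)(0.65) − (-0.45)(-0.25) = 0.4075
  C_23 = −[(0.80)(0.00) − (-0.40)(-0.25)] = 0.1000
  C_31 = (-0.40)(0.00) − (-0.45)(1.00) = 0.4500
  C_32 = −[(0.80)(0.00) − (-0.45)(-0.05)] = 0.0225
  C_33 = (0.80)(1.00) − (-0.40)(-0.05) = 0.7800
det(I−A) = Σ_j (I−A)_1j·C_1j = (0.80)(0.6500) + (-0.40)(0.0325) + (-0.45)(0.2500) = 0.3945
adj(I−A) = Cᵀ =
  [ 0.6500   0.2600   0.4500]
  [ 0.0325   0.4075   0.0225]
  [ 0.2500   0.1000   0.7800]
(I − A)⁻¹ = adj(I−A) / det(I−A) ≈
  [   1.6477     0.6591     1.1407]
  [   0.0824     1.0330     0.0570]
  [   0.6337     0.2535     1.9772]
x = (I − A)⁻¹ d = adj(I−A)·d / det(I−A), with det(I−A) = 0.3945:
  x_M = (0.6500·230 + 0.2600·140 + 0.4500·140) / 0.3945 = 248.90 / 0.3945 ≈ 630.93
  x_F = (0.0325·230 + 0.4075·140 + 0.0225·140) / 0.3945 = 67.675 / 0.3945 ≈ 171.55
  x_S = (0.2500·230 + 0.1000·140 + 0.7800·140) / 0.3945 = 180.70 / 0.3945 ≈ 458.05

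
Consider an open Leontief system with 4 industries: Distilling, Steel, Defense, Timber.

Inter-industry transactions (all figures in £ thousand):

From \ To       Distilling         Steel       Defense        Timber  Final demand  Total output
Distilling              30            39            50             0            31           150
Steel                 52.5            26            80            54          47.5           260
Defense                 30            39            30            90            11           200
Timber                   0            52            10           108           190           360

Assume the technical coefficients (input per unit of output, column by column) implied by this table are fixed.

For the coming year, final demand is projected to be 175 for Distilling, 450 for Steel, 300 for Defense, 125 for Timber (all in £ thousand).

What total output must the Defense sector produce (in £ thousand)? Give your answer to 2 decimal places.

x_3 = 949.80

Technical coefficients a_ij = z_ij / X_j:
  a_11 = 30/150 = 0.20, a_21 = 52.5/150 = 0.35, a_31 = 30/150 = 0.20, a_41 = 0/150 = 0.00
  a_12 = 39/260 = 0.15, a_22 = 26/260 = 0.10, a_32 = 39/260 = 0.15, a_42 = 52/260 = 0.20
  a_13 = 50/200 = 0.25, a_23 = 80/200 = 0.40, a_33 = 30/200 = 0.15, a_43 = 10/200 = 0.05
  a_14 = 0/360 = 0.00, a_24 = 54/360 = 0.15, a_34 = 90/360 = 0.25, a_44 = 108/360 = 0.30
I − A =
  [   0.80    -0.15    -0.25     0.00]
  [  -0.35     0.90    -0.40    -0.15]
  [  -0.20    -0.15     0.85    -0.25]
  [   0.00    -0.20    -0.05     0.70]
Compute the cofactors C_ij = (−1)^(i+j)·(3×3 minor ij) of I−A; the adjugate is their transpose:
adj(I−A) = Cᵀ =
  [ 0.435625   0.126125   0.193125   0.096000]
  [ 0.261375   0.431000   0.291250   0.196375]
  [ 0.174250   0.145000   0.443250   0.189375]
  [ 0.087125   0.133500   0.114875   0.449250]
det(I−A) = Σ_j (I−A)_1j·C_1j = (0.80)(0.435625) + (-0.15)(0.261375) + (-0.25)(0.174250) + (0.00)(0.087125) = 0.26573125
(I − A)⁻¹ = adj(I−A) / det(I−A) ≈
  [   1.6393     0.4746     0.7268     0.3613]
  [   0.9836     1.6219     1.0960     0.7390]
  [   0.6557     0.5457     1.6680     0.7127]
  [   0.3279     0.5024     0.4323     1.6906]
x = (I − A)⁻¹ d = adj(I−A)·d / det(I−A), with det(I−A) = 0.26573125:
  x_1 = (0.435625·175 + 0.126125·450 + 0.193125·300 + 0.096000·125) / 0.26573125 = 202.928125 / 0.26573125 ≈ 763.66
  x_2 = (0.261375·175 + 0.431000·450 + 0.291250·300 + 0.196375·125) / 0.26573125 = 351.6125 / 0.26573125 ≈ 1323.19
  x_3 = (0.174250·175 + 0.145000·450 + 0.443250·300 + 0.189375·125) / 0.26573125 = 252.390625 / 0.26573125 ≈ 949.80
  x_4 = (0.087125·175 + 0.133500·450 + 0.114875·300 + 0.449250·125) / 0.26573125 = 165.940625 / 0.26573125 ≈ 624.47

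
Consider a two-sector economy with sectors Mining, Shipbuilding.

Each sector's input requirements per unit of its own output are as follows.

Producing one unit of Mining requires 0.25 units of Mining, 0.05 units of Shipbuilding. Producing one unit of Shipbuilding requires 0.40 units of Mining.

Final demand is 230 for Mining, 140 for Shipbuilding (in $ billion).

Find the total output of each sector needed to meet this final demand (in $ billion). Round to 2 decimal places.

x_M = 391.78, x_S = 159.59

I − A =
  [   0.75    -0.40]
  [  -0.05     1.00]
det(I−A) = (0.75)(1.00) − (-0.40)(-0.05) = 0.7300
adj(I−A) = [[1.00, 0.40], [0.05, 0.75]]
(I − A)⁻¹ = adj(I−A) / det(I−A) ≈
  [   1.3699     0.5479]
  [   0.0685     1.0274]
x = (I − A)⁻¹ d = adj(I−A)·d / det(I−A), with det(I−A) = 0.7300:
  x_M = (1.00·230 + 0.40·140) / 0.7300 = 286.00 / 0.7300 ≈ 391.78
  x_S = (0.05·230 + 0.75·140) / 0.7300 = 116.50 / 0.7300 ≈ 159.59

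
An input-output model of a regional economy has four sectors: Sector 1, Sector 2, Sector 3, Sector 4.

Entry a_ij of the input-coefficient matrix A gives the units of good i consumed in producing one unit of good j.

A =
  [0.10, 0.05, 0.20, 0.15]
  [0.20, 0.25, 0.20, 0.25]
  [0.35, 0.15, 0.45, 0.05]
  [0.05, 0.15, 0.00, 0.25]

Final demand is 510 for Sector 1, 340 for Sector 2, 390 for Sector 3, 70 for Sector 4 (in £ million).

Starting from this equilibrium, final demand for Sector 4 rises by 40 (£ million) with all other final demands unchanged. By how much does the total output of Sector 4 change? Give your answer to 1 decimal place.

Δx_4 = 60.8

I − A =
  [   0.90    -0.05    -0.20    -0.15]
  [  -0.20     0.75    -0.20    -0.25]
  [  -0.35    -0.15     0.55    -0.05]
  [  -0.05    -0.15     0.00     0.75]
Compute the cofactors C_ij = (−1)^(i+j)·(3×3 minor ij) of I−A; the adjugate is their transpose:
adj(I−A) = Cᵀ =
  [ 0.264750   0.057000   0.117000   0.079750]
  [ 0.142375   0.314125   0.166000   0.144250]
  [ 0.211500   0.128000   0.454250   0.115250]
  [ 0.046125   0.066625   0.041000   0.276750]
det(I−A) = Σ_j (I−A)_1j·C_1j = (0.90)(0.264750) + (-0.05)(0.142375) + (-0.20)(0.211500) + (-0.15)(0.046125) = 0.1819375
(I − A)⁻¹ = adj(I−A) / det(I−A) ≈
  [   1.4552     0.3133     0.6431     0.4383]
  [   0.7825     1.7266     0.9124     0.7929]
  [   1.1625     0.7035     2.4967     0.6335]
  [   0.2535     0.3662     0.2254     1.5211]
Δx = (I − A)⁻¹ Δd with Δd having +40 in the Sector 4 component and 0 elsewhere.
So Δx_4 = L_44 · (+40), where L_44 = adj(I−A)_44 / det(I−A) = 0.276750 / 0.1819375.
Δx_4 = 0.276750 × (+40) / 0.1819375 = 11.07 / 0.1819375 ≈ 60.8.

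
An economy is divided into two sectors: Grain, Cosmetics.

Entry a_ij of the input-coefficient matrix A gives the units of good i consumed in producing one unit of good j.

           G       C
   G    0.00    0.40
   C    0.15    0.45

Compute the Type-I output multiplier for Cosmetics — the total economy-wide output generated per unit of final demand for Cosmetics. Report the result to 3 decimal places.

I − A =
  [   1.00    -0.40]
  [  -0.15     0.55]
det(I−A) = (1.00)(0.55) − (-0.40)(-0.15) = 0.4900
adj(I−A) = [[0.55, 0.40], [0.15, 1.00]]
(I − A)⁻¹ = adj(I−A) / det(I−A) ≈
  [   1.1224     0.8163]
  [   0.3061     2.0408]
The output multiplier for sector j is the column-j sum of the Leontief inverse (I − A)⁻¹ = adj(I−A) / det(I−A).
Column C of adj(I−A): (0.40, 1.00); det(I−A) = 0.4900.
m_C = (0.40 + 1.00) / 0.4900 = 1.40 / 0.4900 ≈ 2.857.

m_C = 2.857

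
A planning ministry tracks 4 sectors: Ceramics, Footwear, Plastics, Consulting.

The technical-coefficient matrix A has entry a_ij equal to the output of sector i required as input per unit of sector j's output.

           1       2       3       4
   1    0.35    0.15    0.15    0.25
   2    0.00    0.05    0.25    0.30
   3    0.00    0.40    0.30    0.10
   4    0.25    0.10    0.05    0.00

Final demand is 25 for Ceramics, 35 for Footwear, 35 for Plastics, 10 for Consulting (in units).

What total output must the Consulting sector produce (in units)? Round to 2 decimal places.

I − A =
  [   0.65    -0.15    -0.15    -0.25]
  [   0.00     0.95    -0.25    -0.30]
  [   0.00    -0.40     0.70    -0.10]
  [  -0.25    -0.10    -0.05     1.00]
Compute the cofactors C_ij = (−1)^(i+j)·(3×3 minor ij) of I−A; the adjugate is their transpose:
adj(I−A) = Cᵀ =
  [ 0.530750   0.188250   0.195875   0.208750]
  [ 0.058750   0.404250   0.167875   0.152750]
  [ 0.053750   0.245250   0.527375   0.139750]
  [ 0.141250   0.099750   0.092125   0.367250]
det(I−A) = Σ_j (I−A)_1j·C_1j = (0.65)(0.530750) + (-0.15)(0.058750) + (-0.15)(0.053750) + (-0.25)(0.141250) = 0.2928
(I − A)⁻¹ = adj(I−A) / det(I−A) ≈
  [   1.8127     0.6429     0.6690     0.7129]
  [   0.2006     1.3806     0.5733     0.5217]
  [   0.1836     0.8376     1.8011     0.4773]
  [   0.4824     0.3407     0.3146     1.2543]
x = (I − A)⁻¹ d = adj(I−A)·d / det(I−A), with det(I−A) = 0.2928:
  x_1 = (0.530750·25 + 0.188250·35 + 0.195875·35 + 0.208750·10) / 0.2928 = 28.800625 / 0.2928 ≈ 98.36
  x_2 = (0.058750·25 + 0.404250·35 + 0.167875·35 + 0.152750·10) / 0.2928 = 23.020625 / 0.2928 ≈ 78.62
  x_3 = (0.053750·25 + 0.245250·35 + 0.527375·35 + 0.139750·10) / 0.2928 = 29.783125 / 0.2928 ≈ 101.72
  x_4 = (0.141250·25 + 0.099750·35 + 0.092125·35 + 0.367250·10) / 0.2928 = 13.919375 / 0.2928 ≈ 47.54

x_4 = 47.54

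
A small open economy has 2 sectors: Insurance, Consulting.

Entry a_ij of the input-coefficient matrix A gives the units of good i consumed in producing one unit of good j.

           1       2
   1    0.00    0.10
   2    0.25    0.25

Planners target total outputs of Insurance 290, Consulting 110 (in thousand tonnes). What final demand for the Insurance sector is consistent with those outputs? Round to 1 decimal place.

d_1 = 279.0

I − A =
  [   1.00    -0.10]
  [  -0.25     0.75]
d = (I − A) x:
  d_1 = (+1.00)·290 + (-0.10)·110 = 279.0
  d_2 = (-0.25)·290 + (+0.75)·110 = 10.0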